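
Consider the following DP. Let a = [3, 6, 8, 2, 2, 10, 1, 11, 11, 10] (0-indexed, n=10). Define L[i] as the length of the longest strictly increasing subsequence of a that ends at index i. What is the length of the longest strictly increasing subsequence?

   i    0    1    2    3    4    5    6    7    8    9
a[i]    3    6    8    2    2   10    1   11   11   10
L[i]    1    2    3    1    1    4    1    5    5    4

5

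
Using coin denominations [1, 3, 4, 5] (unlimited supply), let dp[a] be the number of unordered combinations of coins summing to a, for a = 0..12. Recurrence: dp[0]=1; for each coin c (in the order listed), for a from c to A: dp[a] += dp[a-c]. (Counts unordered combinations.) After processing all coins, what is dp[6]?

5

after  coin     0     1     2     3     4     5     6     7     8     9    10    11    12
          1     1     1     1     1     1     1     1     1     1     1     1     1     1
          3     1     1     1     2     2     2     3     3     3     4     4     4     5
          4     1     1     1     2     3     3     4     5     6     7     8     9    11
          5     1     1     1     2     3     4     5     6     8    10    12    14    17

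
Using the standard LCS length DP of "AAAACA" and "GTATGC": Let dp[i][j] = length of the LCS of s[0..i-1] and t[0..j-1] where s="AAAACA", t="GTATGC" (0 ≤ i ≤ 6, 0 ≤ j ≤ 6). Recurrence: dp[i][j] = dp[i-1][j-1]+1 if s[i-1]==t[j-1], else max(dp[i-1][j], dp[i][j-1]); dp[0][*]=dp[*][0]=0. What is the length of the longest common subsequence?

2

   ''  G  T  A  T  G  C
''  0  0  0  0  0  0  0
 A  0  0  0  1  1  1  1
 A  0  0  0  1  1  1  1
 A  0  0  0  1  1  1  1
 A  0  0  0  1  1  1  1
 C  0  0  0  1  1  1  2
 A  0  0  0  1  1  1  2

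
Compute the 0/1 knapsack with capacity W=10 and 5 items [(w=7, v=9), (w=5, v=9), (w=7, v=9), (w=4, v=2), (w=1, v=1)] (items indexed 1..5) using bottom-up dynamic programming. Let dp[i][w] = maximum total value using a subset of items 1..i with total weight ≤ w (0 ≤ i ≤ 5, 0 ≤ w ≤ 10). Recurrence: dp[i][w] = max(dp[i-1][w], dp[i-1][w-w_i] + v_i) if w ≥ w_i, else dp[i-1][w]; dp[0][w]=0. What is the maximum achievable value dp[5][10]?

12

i\w   0   1   2   3   4   5   6   7   8   9  10
  0   0   0   0   0   0   0   0   0   0   0   0
  1   0   0   0   0   0   0   0   9   9   9   9
  2   0   0   0   0   0   9   9   9   9   9   9
  3   0   0   0   0   0   9   9   9   9   9   9
  4   0   0   0   0   2   9   9   9   9  11  11
  5   0   1   1   1   2   9  10  10  10  11  12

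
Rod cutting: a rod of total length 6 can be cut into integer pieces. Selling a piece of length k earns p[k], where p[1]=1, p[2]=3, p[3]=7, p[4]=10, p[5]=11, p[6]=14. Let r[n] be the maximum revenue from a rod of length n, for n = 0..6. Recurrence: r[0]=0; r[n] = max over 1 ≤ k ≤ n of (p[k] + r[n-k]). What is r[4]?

10

   n    0    1    2    3    4    5    6
r[n]    0    1    3    7   10   11   14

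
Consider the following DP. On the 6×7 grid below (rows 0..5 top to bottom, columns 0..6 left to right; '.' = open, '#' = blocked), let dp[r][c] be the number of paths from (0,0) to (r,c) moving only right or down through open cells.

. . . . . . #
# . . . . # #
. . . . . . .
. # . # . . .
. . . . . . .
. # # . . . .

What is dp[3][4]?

10

r\c   0   1   2   3   4   5   6
  0   1   1   1   1   1   1   0
  1   0   1   2   3   4   0   0
  2   0   1   3   6  10  10  10
  3   0   0   3   0  10  20  30
  4   0   0   3   3  13  33  63
  5   0   0   0   3  16  49 112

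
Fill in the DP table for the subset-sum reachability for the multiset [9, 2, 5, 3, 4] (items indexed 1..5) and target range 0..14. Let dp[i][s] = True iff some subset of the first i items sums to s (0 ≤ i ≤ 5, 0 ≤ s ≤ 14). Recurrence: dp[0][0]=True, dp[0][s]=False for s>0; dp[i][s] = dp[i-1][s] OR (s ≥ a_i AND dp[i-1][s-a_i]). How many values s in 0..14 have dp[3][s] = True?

i\s   0   1   2   3   4   5   6   7   8   9  10  11  12  13  14
  0   T   F   F   F   F   F   F   F   F   F   F   F   F   F   F
  1   T   F   F   F   F   F   F   F   F   T   F   F   F   F   F
  2   T   F   T   F   F   F   F   F   F   T   F   T   F   F   F
  3   T   F   T   F   F   T   F   T   F   T   F   T   F   F   T
  4   T   F   T   T   F   T   F   T   T   T   T   T   T   F   T
  5   T   F   T   T   T   T   T   T   T   T   T   T   T   T   T

7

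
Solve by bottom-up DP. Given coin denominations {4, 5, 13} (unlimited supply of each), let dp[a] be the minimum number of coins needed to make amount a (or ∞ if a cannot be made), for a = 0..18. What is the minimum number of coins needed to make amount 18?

2

 a  0  1  2  3  4  5  6  7  8  9 10 11 12 13 14 15 16 17 18
dp  0  -  -  -  1  1  -  -  2  2  2  -  3  1  3  3  4  2  2
(- denotes ∞ / unreachable)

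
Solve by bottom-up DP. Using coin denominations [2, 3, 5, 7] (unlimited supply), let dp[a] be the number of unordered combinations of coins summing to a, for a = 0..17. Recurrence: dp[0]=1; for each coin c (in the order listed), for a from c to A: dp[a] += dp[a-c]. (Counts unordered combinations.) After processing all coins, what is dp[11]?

after  coin     0     1     2     3     4     5     6     7     8     9    10    11    12    13    14    15    16    17
          2     1     0     1     0     1     0     1     0     1     0     1     0     1     0     1     0     1     0
          3     1     0     1     1     1     1     2     1     2     2     2     2     3     2     3     3     3     3
          5     1     0     1     1     1     2     2     2     3     3     4     4     5     5     6     7     7     8
          7     1     0     1     1     1     2     2     3     3     4     5     5     7     7     9    10    11    13

5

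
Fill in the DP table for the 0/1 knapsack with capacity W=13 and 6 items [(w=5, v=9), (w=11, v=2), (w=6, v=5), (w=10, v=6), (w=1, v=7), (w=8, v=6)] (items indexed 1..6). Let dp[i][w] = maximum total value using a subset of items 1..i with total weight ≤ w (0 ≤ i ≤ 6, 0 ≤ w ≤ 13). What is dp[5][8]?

i\w   0   1   2   3   4   5   6   7   8   9  10  11  12  13
  0   0   0   0   0   0   0   0   0   0   0   0   0   0   0
  1   0   0   0   0   0   9   9   9   9   9   9   9   9   9
  2   0   0   0   0   0   9   9   9   9   9   9   9   9   9
  3   0   0   0   0   0   9   9   9   9   9   9  14  14  14
  4   0   0   0   0   0   9   9   9   9   9   9  14  14  14
  5   0   7   7   7   7   9  16  16  16  16  16  16  21  21
  6   0   7   7   7   7   9  16  16  16  16  16  16  21  21

16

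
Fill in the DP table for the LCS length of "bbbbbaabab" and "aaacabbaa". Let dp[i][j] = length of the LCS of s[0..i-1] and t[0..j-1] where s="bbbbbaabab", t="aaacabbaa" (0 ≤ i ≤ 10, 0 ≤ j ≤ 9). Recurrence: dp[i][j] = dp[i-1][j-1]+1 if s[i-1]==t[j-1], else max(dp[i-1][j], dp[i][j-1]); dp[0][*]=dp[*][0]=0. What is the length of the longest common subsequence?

   ''  a  a  a  c  a  b  b  a  a
''  0  0  0  0  0  0  0  0  0  0
 b  0  0  0  0  0  0  1  1  1  1
 b  0  0  0  0  0  0  1  2  2  2
 b  0  0  0  0  0  0  1  2  2  2
 b  0  0  0  0  0  0  1  2  2  2
 b  0  0  0  0  0  0  1  2  2  2
 a  0  1  1  1  1  1  1  2  3  3
 a  0  1  2  2  2  2  2  2  3  4
 b  0  1  2  2  2  2  3  3  3  4
 a  0  1  2  3  3  3  3  3  4  4
 b  0  1  2  3  3  3  4  4  4  4

4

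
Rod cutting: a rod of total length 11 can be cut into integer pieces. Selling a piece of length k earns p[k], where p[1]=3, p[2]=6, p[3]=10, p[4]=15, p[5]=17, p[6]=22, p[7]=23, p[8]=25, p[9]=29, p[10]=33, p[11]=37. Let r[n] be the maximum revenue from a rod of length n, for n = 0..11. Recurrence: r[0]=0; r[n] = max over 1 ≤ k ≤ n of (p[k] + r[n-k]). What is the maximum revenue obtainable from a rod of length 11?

40

   n    0    1    2    3    4    5    6    7    8    9   10   11
r[n]    0    3    6   10   15   18   22   25   30   33   37   40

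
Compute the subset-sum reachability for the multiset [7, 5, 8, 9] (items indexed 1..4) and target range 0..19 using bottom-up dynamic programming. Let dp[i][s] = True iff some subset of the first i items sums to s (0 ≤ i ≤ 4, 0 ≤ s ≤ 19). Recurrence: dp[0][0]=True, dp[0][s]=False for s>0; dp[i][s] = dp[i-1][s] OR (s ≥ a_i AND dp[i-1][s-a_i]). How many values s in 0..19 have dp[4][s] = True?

11

i\s   0   1   2   3   4   5   6   7   8   9  10  11  12  13  14  15  16  17  18  19
  0   T   F   F   F   F   F   F   F   F   F   F   F   F   F   F   F   F   F   F   F
  1   T   F   F   F   F   F   F   T   F   F   F   F   F   F   F   F   F   F   F   F
  2   T   F   F   F   F   T   F   T   F   F   F   F   T   F   F   F   F   F   F   F
  3   T   F   F   F   F   T   F   T   T   F   F   F   T   T   F   T   F   F   F   F
  4   T   F   F   F   F   T   F   T   T   T   F   F   T   T   T   T   T   T   F   F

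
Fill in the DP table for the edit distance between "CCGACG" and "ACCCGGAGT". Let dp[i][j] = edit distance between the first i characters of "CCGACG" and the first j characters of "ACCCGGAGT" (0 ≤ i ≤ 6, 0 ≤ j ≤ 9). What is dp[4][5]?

   ''  A  C  C  C  G  G  A  G  T
''  0  1  2  3  4  5  6  7  8  9
 C  1  1  1  2  3  4  5  6  7  8
 C  2  2  1  1  2  3  4  5  6  7
 G  3  3  2  2  2  2  3  4  5  6
 A  4  3  3  3  3  3  3  3  4  5
 C  5  4  3  3  3  4  4  4  4  5
 G  6  5  4  4  4  3  4  5  4  5

3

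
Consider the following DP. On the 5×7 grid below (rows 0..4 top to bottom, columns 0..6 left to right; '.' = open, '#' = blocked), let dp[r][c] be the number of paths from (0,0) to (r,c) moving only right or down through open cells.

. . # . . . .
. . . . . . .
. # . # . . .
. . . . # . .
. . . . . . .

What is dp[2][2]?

r\c   0   1   2   3   4   5   6
  0   1   1   0   0   0   0   0
  1   1   2   2   2   2   2   2
  2   1   0   2   0   2   4   6
  3   1   1   3   3   0   4  10
  4   1   2   5   8   8  12  22

2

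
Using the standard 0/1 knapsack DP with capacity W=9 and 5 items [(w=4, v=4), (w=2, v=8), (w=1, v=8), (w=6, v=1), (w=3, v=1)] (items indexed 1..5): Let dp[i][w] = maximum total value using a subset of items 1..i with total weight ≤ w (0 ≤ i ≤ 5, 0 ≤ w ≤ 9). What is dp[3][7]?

i\w   0   1   2   3   4   5   6   7   8   9
  0   0   0   0   0   0   0   0   0   0   0
  1   0   0   0   0   4   4   4   4   4   4
  2   0   0   8   8   8   8  12  12  12  12
  3   0   8   8  16  16  16  16  20  20  20
  4   0   8   8  16  16  16  16  20  20  20
  5   0   8   8  16  16  16  17  20  20  20

20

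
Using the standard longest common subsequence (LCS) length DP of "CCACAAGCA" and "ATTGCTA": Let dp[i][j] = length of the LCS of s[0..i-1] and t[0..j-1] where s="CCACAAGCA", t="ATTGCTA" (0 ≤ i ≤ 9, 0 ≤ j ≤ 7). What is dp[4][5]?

   ''  A  T  T  G  C  T  A
''  0  0  0  0  0  0  0  0
 C  0  0  0  0  0  1  1  1
 C  0  0  0  0  0  1  1  1
 A  0  1  1  1  1  1  1  2
 C  0  1  1  1  1  2  2  2
 A  0  1  1  1  1  2  2  3
 A  0  1  1  1  1  2  2  3
 G  0  1  1  1  2  2  2  3
 C  0  1  1  1  2  3  3  3
 A  0  1  1  1  2  3  3  4

2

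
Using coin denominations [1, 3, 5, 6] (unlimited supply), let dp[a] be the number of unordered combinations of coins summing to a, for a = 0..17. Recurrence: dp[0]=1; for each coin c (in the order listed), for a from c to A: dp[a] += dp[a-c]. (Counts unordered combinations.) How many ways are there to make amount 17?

after  coin     0     1     2     3     4     5     6     7     8     9    10    11    12    13    14    15    16    17
          1     1     1     1     1     1     1     1     1     1     1     1     1     1     1     1     1     1     1
          3     1     1     1     2     2     2     3     3     3     4     4     4     5     5     5     6     6     6
          5     1     1     1     2     2     3     4     4     5     6     7     8     9    10    11    13    14    15
          6     1     1     1     2     2     3     5     5     6     8     9    11    14    15    17    21    23    26

26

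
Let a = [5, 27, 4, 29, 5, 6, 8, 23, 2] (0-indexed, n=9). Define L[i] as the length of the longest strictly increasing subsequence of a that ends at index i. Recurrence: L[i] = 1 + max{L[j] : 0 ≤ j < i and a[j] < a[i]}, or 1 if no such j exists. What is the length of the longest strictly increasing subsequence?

   i    0    1    2    3    4    5    6    7    8
a[i]    5   27    4   29    5    6    8   23    2
L[i]    1    2    1    3    2    3    4    5    1

5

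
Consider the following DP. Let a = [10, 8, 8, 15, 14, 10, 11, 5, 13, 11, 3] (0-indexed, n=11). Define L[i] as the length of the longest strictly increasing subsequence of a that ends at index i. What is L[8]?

4

   i    0    1    2    3    4    5    6    7    8    9   10
a[i]   10    8    8   15   14   10   11    5   13   11    3
L[i]    1    1    1    2    2    2    3    1    4    3    1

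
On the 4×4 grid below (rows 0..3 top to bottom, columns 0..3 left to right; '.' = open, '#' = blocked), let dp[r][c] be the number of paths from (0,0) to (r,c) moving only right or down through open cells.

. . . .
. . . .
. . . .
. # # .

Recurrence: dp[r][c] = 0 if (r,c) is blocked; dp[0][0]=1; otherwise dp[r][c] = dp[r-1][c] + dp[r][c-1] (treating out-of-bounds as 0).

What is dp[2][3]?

r\c   0   1   2   3
  0   1   1   1   1
  1   1   2   3   4
  2   1   3   6  10
  3   1   0   0  10

10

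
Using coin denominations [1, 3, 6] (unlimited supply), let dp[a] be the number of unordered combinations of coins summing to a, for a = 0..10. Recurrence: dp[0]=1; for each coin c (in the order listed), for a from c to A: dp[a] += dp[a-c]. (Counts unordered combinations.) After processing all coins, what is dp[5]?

after  coin     0     1     2     3     4     5     6     7     8     9    10
          1     1     1     1     1     1     1     1     1     1     1     1
          3     1     1     1     2     2     2     3     3     3     4     4
          6     1     1     1     2     2     2     4     4     4     6     6

2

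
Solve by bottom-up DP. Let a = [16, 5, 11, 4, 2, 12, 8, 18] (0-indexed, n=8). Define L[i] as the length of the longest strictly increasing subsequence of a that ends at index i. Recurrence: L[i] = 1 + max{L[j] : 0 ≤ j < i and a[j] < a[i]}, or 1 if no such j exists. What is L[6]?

   i    0    1    2    3    4    5    6    7
a[i]   16    5   11    4    2   12    8   18
L[i]    1    1    2    1    1    3    2    4

2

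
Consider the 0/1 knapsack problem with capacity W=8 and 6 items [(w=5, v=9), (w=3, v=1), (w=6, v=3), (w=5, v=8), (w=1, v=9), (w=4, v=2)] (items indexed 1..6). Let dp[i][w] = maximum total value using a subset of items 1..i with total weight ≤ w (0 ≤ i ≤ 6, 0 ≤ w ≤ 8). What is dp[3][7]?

9

i\w   0   1   2   3   4   5   6   7   8
  0   0   0   0   0   0   0   0   0   0
  1   0   0   0   0   0   9   9   9   9
  2   0   0   0   1   1   9   9   9  10
  3   0   0   0   1   1   9   9   9  10
  4   0   0   0   1   1   9   9   9  10
  5   0   9   9   9  10  10  18  18  18
  6   0   9   9   9  10  11  18  18  18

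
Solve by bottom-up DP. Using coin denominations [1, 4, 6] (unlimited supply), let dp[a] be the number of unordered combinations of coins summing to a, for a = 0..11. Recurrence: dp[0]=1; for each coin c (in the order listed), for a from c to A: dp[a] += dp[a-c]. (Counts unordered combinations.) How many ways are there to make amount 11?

after  coin     0     1     2     3     4     5     6     7     8     9    10    11
          1     1     1     1     1     1     1     1     1     1     1     1     1
          4     1     1     1     1     2     2     2     2     3     3     3     3
          6     1     1     1     1     2     2     3     3     4     4     5     5

5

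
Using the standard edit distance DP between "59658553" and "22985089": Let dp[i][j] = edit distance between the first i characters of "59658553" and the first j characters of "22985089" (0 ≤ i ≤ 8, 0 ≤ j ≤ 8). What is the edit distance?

7

   ''  2  2  9  8  5  0  8  9
''  0  1  2  3  4  5  6  7  8
 5  1  1  2  3  4  4  5  6  7
 9  2  2  2  2  3  4  5  6  6
 6  3  3  3  3  3  4  5  6  7
 5  4  4  4  4  4  3  4  5  6
 8  5  5  5  5  4  4  4  4  5
 5  6  6  6  6  5  4  5  5  5
 5  7  7  7  7  6  5  5  6  6
 3  8  8  8  8  7  6  6  6  7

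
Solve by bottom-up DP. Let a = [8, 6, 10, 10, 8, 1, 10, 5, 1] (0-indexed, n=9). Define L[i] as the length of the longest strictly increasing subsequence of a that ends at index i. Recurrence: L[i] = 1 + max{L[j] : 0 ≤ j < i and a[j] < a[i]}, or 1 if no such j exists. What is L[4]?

   i    0    1    2    3    4    5    6    7    8
a[i]    8    6   10   10    8    1   10    5    1
L[i]    1    1    2    2    2    1    3    2    1

2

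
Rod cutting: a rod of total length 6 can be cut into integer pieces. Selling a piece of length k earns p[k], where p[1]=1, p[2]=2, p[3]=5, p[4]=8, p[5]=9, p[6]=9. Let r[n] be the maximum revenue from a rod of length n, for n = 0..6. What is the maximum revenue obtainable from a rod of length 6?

10

   n    0    1    2    3    4    5    6
r[n]    0    1    2    5    8    9   10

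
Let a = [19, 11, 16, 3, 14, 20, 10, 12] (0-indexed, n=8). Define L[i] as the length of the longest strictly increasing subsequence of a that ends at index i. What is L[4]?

2

   i    0    1    2    3    4    5    6    7
a[i]   19   11   16    3   14   20   10   12
L[i]    1    1    2    1    2    3    2    3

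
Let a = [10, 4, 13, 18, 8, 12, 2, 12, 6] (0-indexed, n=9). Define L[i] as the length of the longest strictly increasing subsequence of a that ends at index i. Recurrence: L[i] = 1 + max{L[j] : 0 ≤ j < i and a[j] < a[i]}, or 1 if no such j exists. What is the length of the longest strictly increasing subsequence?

3

   i    0    1    2    3    4    5    6    7    8
a[i]   10    4   13   18    8   12    2   12    6
L[i]    1    1    2    3    2    3    1    3    2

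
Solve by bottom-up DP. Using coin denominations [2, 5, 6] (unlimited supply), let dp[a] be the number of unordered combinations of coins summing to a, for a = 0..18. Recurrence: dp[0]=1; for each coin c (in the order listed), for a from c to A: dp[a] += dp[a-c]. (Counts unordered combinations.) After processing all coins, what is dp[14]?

after  coin     0     1     2     3     4     5     6     7     8     9    10    11    12    13    14    15    16    17    18
          2     1     0     1     0     1     0     1     0     1     0     1     0     1     0     1     0     1     0     1
          5     1     0     1     0     1     1     1     1     1     1     2     1     2     1     2     2     2     2     2
          6     1     0     1     0     1     1     2     1     2     1     3     2     4     2     4     3     5     4     6

4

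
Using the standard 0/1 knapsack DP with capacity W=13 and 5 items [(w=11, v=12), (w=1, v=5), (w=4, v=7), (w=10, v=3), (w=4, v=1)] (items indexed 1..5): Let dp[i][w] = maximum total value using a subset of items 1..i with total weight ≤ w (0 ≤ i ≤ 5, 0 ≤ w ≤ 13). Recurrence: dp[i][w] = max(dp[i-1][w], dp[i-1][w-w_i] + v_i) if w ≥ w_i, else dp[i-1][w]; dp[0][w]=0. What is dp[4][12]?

i\w   0   1   2   3   4   5   6   7   8   9  10  11  12  13
  0   0   0   0   0   0   0   0   0   0   0   0   0   0   0
  1   0   0   0   0   0   0   0   0   0   0   0  12  12  12
  2   0   5   5   5   5   5   5   5   5   5   5  12  17  17
  3   0   5   5   5   7  12  12  12  12  12  12  12  17  17
  4   0   5   5   5   7  12  12  12  12  12  12  12  17  17
  5   0   5   5   5   7  12  12  12  12  13  13  13  17  17

17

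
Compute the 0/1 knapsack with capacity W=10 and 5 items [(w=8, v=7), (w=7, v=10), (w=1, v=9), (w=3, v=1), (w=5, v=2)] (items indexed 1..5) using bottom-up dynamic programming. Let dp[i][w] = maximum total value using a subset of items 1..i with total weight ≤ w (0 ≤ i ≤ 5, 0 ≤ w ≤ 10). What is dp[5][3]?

i\w   0   1   2   3   4   5   6   7   8   9  10
  0   0   0   0   0   0   0   0   0   0   0   0
  1   0   0   0   0   0   0   0   0   7   7   7
  2   0   0   0   0   0   0   0  10  10  10  10
  3   0   9   9   9   9   9   9  10  19  19  19
  4   0   9   9   9  10  10  10  10  19  19  19
  5   0   9   9   9  10  10  11  11  19  19  19

9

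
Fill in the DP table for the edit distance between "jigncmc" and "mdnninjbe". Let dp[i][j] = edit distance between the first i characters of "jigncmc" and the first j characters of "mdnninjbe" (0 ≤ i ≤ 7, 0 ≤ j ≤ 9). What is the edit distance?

8

   ''  m  d  n  n  i  n  j  b  e
''  0  1  2  3  4  5  6  7  8  9
 j  1  1  2  3  4  5  6  6  7  8
 i  2  2  2  3  4  4  5  6  7  8
 g  3  3  3  3  4  5  5  6  7  8
 n  4  4  4  3  3  4  5  6  7  8
 c  5  5  5  4  4  4  5  6  7  8
 m  6  5  6  5  5  5  5  6  7  8
 c  7  6  6  6  6  6  6  6  7  8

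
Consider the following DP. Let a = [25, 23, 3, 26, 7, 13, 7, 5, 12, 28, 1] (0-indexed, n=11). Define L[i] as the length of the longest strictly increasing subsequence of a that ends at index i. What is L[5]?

3

   i    0    1    2    3    4    5    6    7    8    9   10
a[i]   25   23    3   26    7   13    7    5   12   28    1
L[i]    1    1    1    2    2    3    2    2    3    4    1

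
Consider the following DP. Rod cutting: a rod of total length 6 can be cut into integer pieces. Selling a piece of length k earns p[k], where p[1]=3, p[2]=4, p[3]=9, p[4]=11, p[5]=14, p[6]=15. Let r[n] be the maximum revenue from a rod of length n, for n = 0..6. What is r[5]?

   n    0    1    2    3    4    5    6
r[n]    0    3    6    9   12   15   18

15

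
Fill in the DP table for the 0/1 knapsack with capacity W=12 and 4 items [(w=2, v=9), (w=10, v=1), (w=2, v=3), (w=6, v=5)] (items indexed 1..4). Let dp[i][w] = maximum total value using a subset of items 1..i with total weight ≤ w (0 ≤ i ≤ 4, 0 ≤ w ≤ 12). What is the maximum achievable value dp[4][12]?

i\w   0   1   2   3   4   5   6   7   8   9  10  11  12
  0   0   0   0   0   0   0   0   0   0   0   0   0   0
  1   0   0   9   9   9   9   9   9   9   9   9   9   9
  2   0   0   9   9   9   9   9   9   9   9   9   9  10
  3   0   0   9   9  12  12  12  12  12  12  12  12  12
  4   0   0   9   9  12  12  12  12  14  14  17  17  17

17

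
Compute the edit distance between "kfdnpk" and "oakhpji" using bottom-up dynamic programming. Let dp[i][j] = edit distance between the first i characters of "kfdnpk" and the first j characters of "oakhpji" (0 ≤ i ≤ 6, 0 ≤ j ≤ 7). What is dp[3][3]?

   ''  o  a  k  h  p  j  i
''  0  1  2  3  4  5  6  7
 k  1  1  2  2  3  4  5  6
 f  2  2  2  3  3  4  5  6
 d  3  3  3  3  4  4  5  6
 n  4  4  4  4  4  5  5  6
 p  5  5  5  5  5  4  5  6
 k  6  6  6  5  6  5  5  6

3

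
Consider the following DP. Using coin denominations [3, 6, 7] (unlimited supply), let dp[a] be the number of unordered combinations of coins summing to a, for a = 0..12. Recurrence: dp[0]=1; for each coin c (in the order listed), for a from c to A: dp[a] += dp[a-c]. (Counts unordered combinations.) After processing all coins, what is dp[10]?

1

after  coin     0     1     2     3     4     5     6     7     8     9    10    11    12
          3     1     0     0     1     0     0     1     0     0     1     0     0     1
          6     1     0     0     1     0     0     2     0     0     2     0     0     3
          7     1     0     0     1     0     0     2     1     0     2     1     0     3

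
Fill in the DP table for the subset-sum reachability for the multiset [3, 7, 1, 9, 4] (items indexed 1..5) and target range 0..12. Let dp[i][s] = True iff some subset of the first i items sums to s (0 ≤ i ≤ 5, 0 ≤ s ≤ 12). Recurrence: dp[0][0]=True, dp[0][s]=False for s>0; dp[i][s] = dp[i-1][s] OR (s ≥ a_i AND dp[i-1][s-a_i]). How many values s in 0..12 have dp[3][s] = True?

i\s   0   1   2   3   4   5   6   7   8   9  10  11  12
  0   T   F   F   F   F   F   F   F   F   F   F   F   F
  1   T   F   F   T   F   F   F   F   F   F   F   F   F
  2   T   F   F   T   F   F   F   T   F   F   T   F   F
  3   T   T   F   T   T   F   F   T   T   F   T   T   F
  4   T   T   F   T   T   F   F   T   T   T   T   T   T
  5   T   T   F   T   T   T   F   T   T   T   T   T   T

8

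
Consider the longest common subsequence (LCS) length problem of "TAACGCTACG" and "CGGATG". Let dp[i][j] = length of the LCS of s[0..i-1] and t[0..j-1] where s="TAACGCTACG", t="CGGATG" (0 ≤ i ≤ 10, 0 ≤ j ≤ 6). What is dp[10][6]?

4

   ''  C  G  G  A  T  G
''  0  0  0  0  0  0  0
 T  0  0  0  0  0  1  1
 A  0  0  0  0  1  1  1
 A  0  0  0  0  1  1  1
 C  0  1  1  1  1  1  1
 G  0  1  2  2  2  2  2
 C  0  1  2  2  2  2  2
 T  0  1  2  2  2  3  3
 A  0  1  2  2  3  3  3
 C  0  1  2  2  3  3  3
 G  0  1  2  3  3  3  4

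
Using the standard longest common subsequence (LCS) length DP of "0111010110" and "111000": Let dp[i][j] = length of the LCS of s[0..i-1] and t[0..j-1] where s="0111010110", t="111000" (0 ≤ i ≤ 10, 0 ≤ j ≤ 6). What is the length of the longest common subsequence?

6

   ''  1  1  1  0  0  0
''  0  0  0  0  0  0  0
 0  0  0  0  0  1  1  1
 1  0  1  1  1  1  1  1
 1  0  1  2  2  2  2  2
 1  0  1  2  3  3  3  3
 0  0  1  2  3  4  4  4
 1  0  1  2  3  4  4  4
 0  0  1  2  3  4  5  5
 1  0  1  2  3  4  5  5
 1  0  1  2  3  4  5  5
 0  0  1  2  3  4  5  6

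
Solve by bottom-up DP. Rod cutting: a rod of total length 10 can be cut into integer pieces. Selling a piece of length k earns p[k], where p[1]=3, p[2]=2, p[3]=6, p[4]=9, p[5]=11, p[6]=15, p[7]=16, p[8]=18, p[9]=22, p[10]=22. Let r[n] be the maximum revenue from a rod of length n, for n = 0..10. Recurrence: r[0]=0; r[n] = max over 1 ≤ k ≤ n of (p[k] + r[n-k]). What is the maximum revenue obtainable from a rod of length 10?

30

   n    0    1    2    3    4    5    6    7    8    9   10
r[n]    0    3    6    9   12   15   18   21   24   27   30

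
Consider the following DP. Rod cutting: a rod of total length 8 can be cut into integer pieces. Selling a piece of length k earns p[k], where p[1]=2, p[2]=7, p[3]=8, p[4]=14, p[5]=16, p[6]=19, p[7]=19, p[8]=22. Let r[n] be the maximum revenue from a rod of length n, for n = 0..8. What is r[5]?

16

   n    0    1    2    3    4    5    6    7    8
r[n]    0    2    7    9   14   16   21   23   28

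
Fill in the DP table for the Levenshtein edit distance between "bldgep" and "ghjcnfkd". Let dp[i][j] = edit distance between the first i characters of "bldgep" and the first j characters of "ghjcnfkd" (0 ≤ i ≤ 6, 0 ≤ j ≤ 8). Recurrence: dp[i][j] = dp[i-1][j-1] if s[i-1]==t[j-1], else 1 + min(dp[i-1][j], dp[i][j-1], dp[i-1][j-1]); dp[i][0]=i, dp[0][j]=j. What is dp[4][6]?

   ''  g  h  j  c  n  f  k  d
''  0  1  2  3  4  5  6  7  8
 b  1  1  2  3  4  5  6  7  8
 l  2  2  2  3  4  5  6  7  8
 d  3  3  3  3  4  5  6  7  7
 g  4  3  4  4  4  5  6  7  8
 e  5  4  4  5  5  5  6  7  8
 p  6  5  5  5  6  6  6  7  8

6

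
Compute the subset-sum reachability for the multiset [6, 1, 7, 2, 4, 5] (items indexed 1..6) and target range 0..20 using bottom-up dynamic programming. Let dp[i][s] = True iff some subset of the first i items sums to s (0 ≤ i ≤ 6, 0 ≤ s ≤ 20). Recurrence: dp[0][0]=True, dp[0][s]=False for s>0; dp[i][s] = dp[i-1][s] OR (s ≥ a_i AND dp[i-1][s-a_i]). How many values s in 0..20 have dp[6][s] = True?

21

i\s   0   1   2   3   4   5   6   7   8   9  10  11  12  13  14  15  16  17  18  19  20
  0   T   F   F   F   F   F   F   F   F   F   F   F   F   F   F   F   F   F   F   F   F
  1   T   F   F   F   F   F   T   F   F   F   F   F   F   F   F   F   F   F   F   F   F
  2   T   T   F   F   F   F   T   T   F   F   F   F   F   F   F   F   F   F   F   F   F
  3   T   T   F   F   F   F   T   T   T   F   F   F   F   T   T   F   F   F   F   F   F
  4   T   T   T   T   F   F   T   T   T   T   T   F   F   T   T   T   T   F   F   F   F
  5   T   T   T   T   T   T   T   T   T   T   T   T   T   T   T   T   T   T   T   T   T
  6   T   T   T   T   T   T   T   T   T   T   T   T   T   T   T   T   T   T   T   T   T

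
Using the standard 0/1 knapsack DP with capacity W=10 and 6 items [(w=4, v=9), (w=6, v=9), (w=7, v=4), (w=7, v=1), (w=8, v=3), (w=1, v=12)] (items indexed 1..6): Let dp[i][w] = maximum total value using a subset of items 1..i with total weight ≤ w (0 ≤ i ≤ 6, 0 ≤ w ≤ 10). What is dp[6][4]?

12

i\w   0   1   2   3   4   5   6   7   8   9  10
  0   0   0   0   0   0   0   0   0   0   0   0
  1   0   0   0   0   9   9   9   9   9   9   9
  2   0   0   0   0   9   9   9   9   9   9  18
  3   0   0   0   0   9   9   9   9   9   9  18
  4   0   0   0   0   9   9   9   9   9   9  18
  5   0   0   0   0   9   9   9   9   9   9  18
  6   0  12  12  12  12  21  21  21  21  21  21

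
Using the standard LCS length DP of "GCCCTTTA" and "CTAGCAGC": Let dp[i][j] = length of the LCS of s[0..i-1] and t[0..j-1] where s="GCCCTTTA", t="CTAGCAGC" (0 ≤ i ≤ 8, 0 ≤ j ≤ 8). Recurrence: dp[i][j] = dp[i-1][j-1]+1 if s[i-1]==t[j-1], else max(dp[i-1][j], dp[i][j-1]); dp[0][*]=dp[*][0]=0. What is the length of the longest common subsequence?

3

   ''  C  T  A  G  C  A  G  C
''  0  0  0  0  0  0  0  0  0
 G  0  0  0  0  1  1  1  1  1
 C  0  1  1  1  1  2  2  2  2
 C  0  1  1  1  1  2  2  2  3
 C  0  1  1  1  1  2  2  2  3
 T  0  1  2  2  2  2  2  2  3
 T  0  1  2  2  2  2  2  2  3
 T  0  1  2  2  2  2  2  2  3
 A  0  1  2  3  3  3  3  3  3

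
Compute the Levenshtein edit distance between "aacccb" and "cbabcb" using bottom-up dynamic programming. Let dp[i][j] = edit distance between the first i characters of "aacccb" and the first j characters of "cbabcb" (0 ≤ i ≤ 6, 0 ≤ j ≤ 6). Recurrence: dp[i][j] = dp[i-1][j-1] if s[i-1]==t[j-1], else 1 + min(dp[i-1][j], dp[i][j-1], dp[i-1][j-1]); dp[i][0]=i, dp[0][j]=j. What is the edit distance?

4

   ''  c  b  a  b  c  b
''  0  1  2  3  4  5  6
 a  1  1  2  2  3  4  5
 a  2  2  2  2  3  4  5
 c  3  2  3  3  3  3  4
 c  4  3  3  4  4  3  4
 c  5  4  4  4  5  4  4
 b  6  5  4  5  4  5  4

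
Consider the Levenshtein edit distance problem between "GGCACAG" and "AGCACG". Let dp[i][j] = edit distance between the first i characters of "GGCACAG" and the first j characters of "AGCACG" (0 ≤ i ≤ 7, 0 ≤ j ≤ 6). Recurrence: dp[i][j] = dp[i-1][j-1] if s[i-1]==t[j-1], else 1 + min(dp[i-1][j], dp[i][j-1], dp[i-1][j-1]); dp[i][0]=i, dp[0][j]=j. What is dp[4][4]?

   ''  A  G  C  A  C  G
''  0  1  2  3  4  5  6
 G  1  1  1  2  3  4  5
 G  2  2  1  2  3  4  4
 C  3  3  2  1  2  3  4
 A  4  3  3  2  1  2  3
 C  5  4  4  3  2  1  2
 A  6  5  5  4  3  2  2
 G  7  6  5  5  4  3  2

1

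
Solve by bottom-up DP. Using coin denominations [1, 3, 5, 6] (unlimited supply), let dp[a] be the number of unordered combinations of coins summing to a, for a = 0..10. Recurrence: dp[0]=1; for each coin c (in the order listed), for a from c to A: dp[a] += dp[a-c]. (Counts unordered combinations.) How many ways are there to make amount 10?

after  coin     0     1     2     3     4     5     6     7     8     9    10
          1     1     1     1     1     1     1     1     1     1     1     1
          3     1     1     1     2     2     2     3     3     3     4     4
          5     1     1     1     2     2     3     4     4     5     6     7
          6     1     1     1     2     2     3     5     5     6     8     9

9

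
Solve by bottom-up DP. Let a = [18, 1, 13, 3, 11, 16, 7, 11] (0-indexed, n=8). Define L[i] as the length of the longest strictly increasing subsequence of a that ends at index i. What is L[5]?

4

   i    0    1    2    3    4    5    6    7
a[i]   18    1   13    3   11   16    7   11
L[i]    1    1    2    2    3    4    3    4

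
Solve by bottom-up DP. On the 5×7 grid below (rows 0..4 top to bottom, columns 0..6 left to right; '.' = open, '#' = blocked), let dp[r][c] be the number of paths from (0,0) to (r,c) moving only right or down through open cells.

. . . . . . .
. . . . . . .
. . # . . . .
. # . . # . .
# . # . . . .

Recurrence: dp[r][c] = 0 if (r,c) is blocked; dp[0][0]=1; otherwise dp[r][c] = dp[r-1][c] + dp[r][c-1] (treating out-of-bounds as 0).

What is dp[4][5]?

19

r\c   0   1   2   3   4   5   6
  0   1   1   1   1   1   1   1
  1   1   2   3   4   5   6   7
  2   1   3   0   4   9  15  22
  3   1   0   0   4   0  15  37
  4   0   0   0   4   4  19  56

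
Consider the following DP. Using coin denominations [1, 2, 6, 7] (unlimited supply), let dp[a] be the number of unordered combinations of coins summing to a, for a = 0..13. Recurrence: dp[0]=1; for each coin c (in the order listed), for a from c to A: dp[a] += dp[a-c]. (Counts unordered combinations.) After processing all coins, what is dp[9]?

after  coin     0     1     2     3     4     5     6     7     8     9    10    11    12    13
          1     1     1     1     1     1     1     1     1     1     1     1     1     1     1
          2     1     1     2     2     3     3     4     4     5     5     6     6     7     7
          6     1     1     2     2     3     3     5     5     7     7     9     9    12    12
          7     1     1     2     2     3     3     5     6     8     9    11    12    15    17

9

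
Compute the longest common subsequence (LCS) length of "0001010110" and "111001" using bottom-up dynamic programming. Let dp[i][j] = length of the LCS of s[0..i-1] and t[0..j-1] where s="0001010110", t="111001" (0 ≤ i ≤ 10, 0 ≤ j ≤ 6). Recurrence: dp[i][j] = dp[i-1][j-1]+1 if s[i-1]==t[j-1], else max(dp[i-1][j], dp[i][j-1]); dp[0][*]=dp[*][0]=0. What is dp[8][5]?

   ''  1  1  1  0  0  1
''  0  0  0  0  0  0  0
 0  0  0  0  0  1  1  1
 0  0  0  0  0  1  2  2
 0  0  0  0  0  1  2  2
 1  0  1  1  1  1  2  3
 0  0  1  1  1  2  2  3
 1  0  1  2  2  2  2  3
 0  0  1  2  2  3  3  3
 1  0  1  2  3  3  3  4
 1  0  1  2  3  3  3  4
 0  0  1  2  3  4  4  4

3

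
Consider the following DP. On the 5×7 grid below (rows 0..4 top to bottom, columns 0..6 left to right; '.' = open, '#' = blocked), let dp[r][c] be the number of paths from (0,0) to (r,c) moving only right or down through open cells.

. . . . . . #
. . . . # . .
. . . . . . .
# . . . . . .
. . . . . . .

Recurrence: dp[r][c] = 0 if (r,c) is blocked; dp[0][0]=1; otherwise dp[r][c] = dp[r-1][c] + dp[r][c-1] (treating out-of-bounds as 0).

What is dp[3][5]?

r\c   0   1   2   3   4   5   6
  0   1   1   1   1   1   1   0
  1   1   2   3   4   0   1   1
  2   1   3   6  10  10  11  12
  3   0   3   9  19  29  40  52
  4   0   3  12  31  60 100 152

40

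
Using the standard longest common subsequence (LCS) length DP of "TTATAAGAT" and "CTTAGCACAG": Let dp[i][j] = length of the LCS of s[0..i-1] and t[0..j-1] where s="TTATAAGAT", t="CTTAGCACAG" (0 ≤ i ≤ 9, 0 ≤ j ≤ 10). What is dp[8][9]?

   ''  C  T  T  A  G  C  A  C  A  G
''  0  0  0  0  0  0  0  0  0  0  0
 T  0  0  1  1  1  1  1  1  1  1  1
 T  0  0  1  2  2  2  2  2  2  2  2
 A  0  0  1  2  3  3  3  3  3  3  3
 T  0  0  1  2  3  3  3  3  3  3  3
 A  0  0  1  2  3  3  3  4  4  4  4
 A  0  0  1  2  3  3  3  4  4  5  5
 G  0  0  1  2  3  4  4  4  4  5  6
 A  0  0  1  2  3  4  4  5  5  5  6
 T  0  0  1  2  3  4  4  5  5  5  6

5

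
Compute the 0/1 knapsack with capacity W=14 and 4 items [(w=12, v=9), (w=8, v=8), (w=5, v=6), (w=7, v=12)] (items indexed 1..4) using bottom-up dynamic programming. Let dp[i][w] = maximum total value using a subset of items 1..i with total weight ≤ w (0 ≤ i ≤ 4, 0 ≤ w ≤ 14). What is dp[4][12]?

i\w   0   1   2   3   4   5   6   7   8   9  10  11  12  13  14
  0   0   0   0   0   0   0   0   0   0   0   0   0   0   0   0
  1   0   0   0   0   0   0   0   0   0   0   0   0   9   9   9
  2   0   0   0   0   0   0   0   0   8   8   8   8   9   9   9
  3   0   0   0   0   0   6   6   6   8   8   8   8   9  14  14
  4   0   0   0   0   0   6   6  12  12  12  12  12  18  18  18

18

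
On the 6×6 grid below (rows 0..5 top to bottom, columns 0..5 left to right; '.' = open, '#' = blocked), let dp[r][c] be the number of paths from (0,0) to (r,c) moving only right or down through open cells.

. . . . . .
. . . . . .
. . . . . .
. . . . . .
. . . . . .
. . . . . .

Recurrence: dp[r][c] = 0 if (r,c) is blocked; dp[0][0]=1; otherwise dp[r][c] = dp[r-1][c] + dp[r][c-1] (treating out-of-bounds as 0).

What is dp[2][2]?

6

r\c   0   1   2   3   4   5
  0   1   1   1   1   1   1
  1   1   2   3   4   5   6
  2   1   3   6  10  15  21
  3   1   4  10  20  35  56
  4   1   5  15  35  70 126
  5   1   6  21  56 126 252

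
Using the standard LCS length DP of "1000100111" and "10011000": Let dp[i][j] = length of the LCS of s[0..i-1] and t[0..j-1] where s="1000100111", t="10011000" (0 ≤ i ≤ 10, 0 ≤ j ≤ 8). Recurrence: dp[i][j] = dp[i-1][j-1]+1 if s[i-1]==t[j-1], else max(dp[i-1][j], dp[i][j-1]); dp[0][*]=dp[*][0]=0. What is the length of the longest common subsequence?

6

   ''  1  0  0  1  1  0  0  0
''  0  0  0  0  0  0  0  0  0
 1  0  1  1  1  1  1  1  1  1
 0  0  1  2  2  2  2  2  2  2
 0  0  1  2  3  3  3  3  3  3
 0  0  1  2  3  3  3  4  4  4
 1  0  1  2  3  4  4  4  4  4
 0  0  1  2  3  4  4  5  5  5
 0  0  1  2  3  4  4  5  6  6
 1  0  1  2  3  4  5  5  6  6
 1  0  1  2  3  4  5  5  6  6
 1  0  1  2  3  4  5  5  6  6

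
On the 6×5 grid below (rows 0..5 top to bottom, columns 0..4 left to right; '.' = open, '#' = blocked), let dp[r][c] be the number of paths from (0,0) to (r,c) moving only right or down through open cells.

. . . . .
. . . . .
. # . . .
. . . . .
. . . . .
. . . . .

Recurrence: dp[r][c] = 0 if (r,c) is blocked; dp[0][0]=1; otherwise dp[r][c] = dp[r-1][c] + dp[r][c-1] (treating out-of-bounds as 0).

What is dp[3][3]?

r\c   0   1   2   3   4
  0   1   1   1   1   1
  1   1   2   3   4   5
  2   1   0   3   7  12
  3   1   1   4  11  23
  4   1   2   6  17  40
  5   1   3   9  26  66

11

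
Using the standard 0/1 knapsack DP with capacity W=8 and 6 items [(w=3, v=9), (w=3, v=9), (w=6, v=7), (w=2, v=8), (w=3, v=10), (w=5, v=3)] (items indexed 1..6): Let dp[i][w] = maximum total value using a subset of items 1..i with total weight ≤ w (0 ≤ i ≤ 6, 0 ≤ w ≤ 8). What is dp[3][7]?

18

i\w   0   1   2   3   4   5   6   7   8
  0   0   0   0   0   0   0   0   0   0
  1   0   0   0   9   9   9   9   9   9
  2   0   0   0   9   9   9  18  18  18
  3   0   0   0   9   9   9  18  18  18
  4   0   0   8   9   9  17  18  18  26
  5   0   0   8  10  10  18  19  19  27
  6   0   0   8  10  10  18  19  19  27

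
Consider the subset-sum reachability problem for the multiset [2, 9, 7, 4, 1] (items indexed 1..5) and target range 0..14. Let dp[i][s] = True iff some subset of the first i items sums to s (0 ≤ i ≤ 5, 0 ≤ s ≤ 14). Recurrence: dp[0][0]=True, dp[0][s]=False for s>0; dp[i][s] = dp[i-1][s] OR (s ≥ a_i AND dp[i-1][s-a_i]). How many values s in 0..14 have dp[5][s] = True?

i\s   0   1   2   3   4   5   6   7   8   9  10  11  12  13  14
  0   T   F   F   F   F   F   F   F   F   F   F   F   F   F   F
  1   T   F   T   F   F   F   F   F   F   F   F   F   F   F   F
  2   T   F   T   F   F   F   F   F   F   T   F   T   F   F   F
  3   T   F   T   F   F   F   F   T   F   T   F   T   F   F   F
  4   T   F   T   F   T   F   T   T   F   T   F   T   F   T   F
  5   T   T   T   T   T   T   T   T   T   T   T   T   T   T   T

15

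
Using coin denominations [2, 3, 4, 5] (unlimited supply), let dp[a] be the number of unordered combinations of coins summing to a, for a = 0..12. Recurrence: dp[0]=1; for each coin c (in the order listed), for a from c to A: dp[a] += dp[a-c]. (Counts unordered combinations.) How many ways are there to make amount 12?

after  coin     0     1     2     3     4     5     6     7     8     9    10    11    12
          2     1     0     1     0     1     0     1     0     1     0     1     0     1
          3     1     0     1     1     1     1     2     1     2     2     2     2     3
          4     1     0     1     1     2     1     3     2     4     3     5     4     7
          5     1     0     1     1     2     2     3     3     5     5     7     7    10

10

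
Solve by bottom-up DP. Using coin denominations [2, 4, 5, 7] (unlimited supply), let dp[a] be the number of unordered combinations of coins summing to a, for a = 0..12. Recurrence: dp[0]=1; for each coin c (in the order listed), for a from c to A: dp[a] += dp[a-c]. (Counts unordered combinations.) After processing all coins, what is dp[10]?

after  coin     0     1     2     3     4     5     6     7     8     9    10    11    12
          2     1     0     1     0     1     0     1     0     1     0     1     0     1
          4     1     0     1     0     2     0     2     0     3     0     3     0     4
          5     1     0     1     0     2     1     2     1     3     2     4     2     5
          7     1     0     1     0     2     1     2     2     3     3     4     4     6

4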